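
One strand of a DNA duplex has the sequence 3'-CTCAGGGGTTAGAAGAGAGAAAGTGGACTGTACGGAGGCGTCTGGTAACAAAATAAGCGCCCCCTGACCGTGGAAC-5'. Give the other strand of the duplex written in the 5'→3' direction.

The strand is given 3'→5', so its complement runs 5'→3' in the same left-to-right order: pair each base A↔T, G↔C.

5'-GAGTCCCCAATCTTCTCTCTTTCACCTGACATGCCTCCGCAGACCATTGTTTTATTCGCGGGGGACTGGCACCTTG-3'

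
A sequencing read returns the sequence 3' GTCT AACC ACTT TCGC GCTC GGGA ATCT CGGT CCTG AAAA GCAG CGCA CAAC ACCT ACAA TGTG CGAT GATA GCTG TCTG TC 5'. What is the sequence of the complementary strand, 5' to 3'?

5'-CAGATTGGTGAAAGCGCGAGCCCTTAGAGCCAGGACTTTTCGTCGCGTGTTGTGGATGTTACACGCTACTATCGACAGACAG-3'

The strand is given 3'→5', so its complement runs 5'→3' in the same left-to-right order: pair each base A↔T, G↔C.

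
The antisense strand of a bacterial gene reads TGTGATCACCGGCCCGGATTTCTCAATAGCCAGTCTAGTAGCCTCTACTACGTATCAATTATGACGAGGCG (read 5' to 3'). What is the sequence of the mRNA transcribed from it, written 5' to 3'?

RNA polymerase reads the template 3'→5' and synthesizes mRNA 5'→3' by base-pairing (A→U, T→A, G↔C). The complement of the template is ACACTAGTGGCCGGGCCTAAAGAGTTATCGGTCAGATCATCGGAGATGATGCATAGTTAATACTGCTCCGC; antiparallel, so 5'→3' the coding strand is CGCCTCGTCATAATTGATACGTAGTAGAGGCTACTAGACTGGCTATTGAGAAATCCGGGCCGGTGATCACA. Replace T with U for the mRNA.

5′-CGCCUCGUCAUAAUUGAUACGUAGUAGAGGCUACUAGACUGGCUAUUGAGAAAUCCGGGCCGGUGAUCACA-3′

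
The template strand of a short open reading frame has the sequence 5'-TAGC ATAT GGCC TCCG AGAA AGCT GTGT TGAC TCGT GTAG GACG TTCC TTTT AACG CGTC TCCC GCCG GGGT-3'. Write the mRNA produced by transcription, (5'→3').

RNA polymerase reads the template 3'→5' and synthesizes mRNA 5'→3' by base-pairing (A→U, T→A, G↔C). The complement of the template is ATCGTATACCGGAGGCTCTTTCGACACAACTGAGCACATCCTGCAAGGAAAATTGCGCAGAGGGCGGCCCCA; antiparallel, so 5'→3' the coding strand is ACCCCGGCGGGAGACGCGTTAAAAGGAACGTCCTACACGAGTCAACACAGCTTTCTCGGAGGCCATATGCTA. Replace T with U for the mRNA.

5'-ACCCCGGCGGGAGACGCGUUAAAAGGAACGUCCUACACGAGUCAACACAGCUUUCUCGGAGGCCAUAUGCUA-3'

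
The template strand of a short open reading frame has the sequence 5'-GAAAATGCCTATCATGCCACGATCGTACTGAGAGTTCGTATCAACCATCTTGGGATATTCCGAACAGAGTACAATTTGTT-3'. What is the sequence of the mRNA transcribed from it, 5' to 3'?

RNA polymerase reads the template 3'→5' and synthesizes mRNA 5'→3' by base-pairing (A→U, T→A, G↔C). The complement of the template is CTTTTACGGATAGTACGGTGCTAGCATGACTCTCAAGCATAGTTGGTAGAACCCTATAAGGCTTGTCTCATGTTAAACAA; antiparallel, so 5'→3' the coding strand is AACAAATTGTACTCTGTTCGGAATATCCCAAGATGGTTGATACGAACTCTCAGTACGATCGTGGCATGATAGGCATTTTC. Replace T with U for the mRNA.

5'-AACAAAUUGUACUCUGUUCGGAAUAUCCCAAGAUGGUUGAUACGAACUCUCAGUACGAUCGUGGCAUGAUAGGCAUUUUC-3'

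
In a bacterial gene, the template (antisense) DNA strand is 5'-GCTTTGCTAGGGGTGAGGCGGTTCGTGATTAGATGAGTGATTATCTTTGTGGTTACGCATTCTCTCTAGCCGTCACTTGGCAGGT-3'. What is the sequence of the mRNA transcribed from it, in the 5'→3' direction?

5'-ACCUGCCAAGUGACGGCUAGAGAGAAUGCGUAACCACAAAGAUAAUCACUCAUCUAAUCACGAACCGCCUCACCCCUAGCAAAGC-3'

The mRNA has the sequence of the coding strand (reverse complement of the template) with T→U. Reverse complement of GCTTTGCTAGGGGTGAGGCGGTTCGTGATTAGATGAGTGATTATCTTTGTGGTTACGCATTCTCTCTAGCCGTCACTTGGCAGGT is ACCTGCCAAGTGACGGCTAGAGAGAATGCGTAACCACAAAGATAATCACTCATCTAATCACGAACCGCCTCACCCCTAGCAAAGC; then T→U.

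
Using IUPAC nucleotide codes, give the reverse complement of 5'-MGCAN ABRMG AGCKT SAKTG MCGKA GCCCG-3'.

5'-CGGGCTMCGKCAMTSAMGCTCKYVTNTGCK-3'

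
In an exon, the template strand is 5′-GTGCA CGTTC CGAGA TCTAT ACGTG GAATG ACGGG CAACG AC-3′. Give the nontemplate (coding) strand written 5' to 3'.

The coding strand is complementary and antiparallel to the template: take the complement (A↔T, G↔C) and reverse.

5'-GTCGTTGCCCGTCATTCCACGTATAGATCTCGGAACGTGCAC-3'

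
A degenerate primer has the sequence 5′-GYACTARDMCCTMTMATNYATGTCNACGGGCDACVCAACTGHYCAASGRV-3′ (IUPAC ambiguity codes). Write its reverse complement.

5'-BYCSTTGRDCAGTTGBGTHGCCCGTNGACATRNATKAKAGGKHYTAGTRC-3'

Standard pairs A↔T, G↔C; ambiguity codes pair R↔Y, M↔K, S↔S, D↔H, V↔B, N↔N. Complement (CRTGATYHKGGAKAKTANRTACAGNTGCCCGHTGBGTTGACDRGTTSCYB), then reverse for 5'→3'.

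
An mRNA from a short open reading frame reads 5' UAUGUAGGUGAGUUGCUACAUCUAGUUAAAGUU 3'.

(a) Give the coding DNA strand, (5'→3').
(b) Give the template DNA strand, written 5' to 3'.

(a) 5'-TATGTAGGTGAGTTGCTACATCTAGTTAAAGTT-3'
(b) 5'-AACTTTAACTAGATGTAGCAACTCACCTACATA-3'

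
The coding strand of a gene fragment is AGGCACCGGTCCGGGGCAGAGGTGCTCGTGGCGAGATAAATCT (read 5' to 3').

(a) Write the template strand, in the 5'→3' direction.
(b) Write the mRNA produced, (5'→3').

(a) The template strand is the reverse complement of the coding strand: complement TCCGTGGCCAGGCCCCGTCTCCACGAGCACCGCTCTATTTAGA, then reverse.
(b) mRNA matches the coding strand with T→U.

(a) 5′-AGATTTATCTCGCCACGAGCACCTCTGCCCCGGACCGGTGCCT-3′
(b) 5'-AGGCACCGGUCCGGGGCAGAGGUGCUCGUGGCGAGAUAAAUCU-3'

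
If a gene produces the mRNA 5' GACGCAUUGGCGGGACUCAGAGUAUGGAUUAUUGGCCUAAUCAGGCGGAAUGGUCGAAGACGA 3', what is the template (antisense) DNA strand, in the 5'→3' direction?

Replace U with T to get the coding DNA strand: GACGCATTGGCGGGACTCAGAGTATGGATTATTGGCCTAATCAGGCGGAATGGTCGAAGACGA. The template strand is its reverse complement (complement CTGCGTAACCGCCCTGAGTCTCATACCTAATAACCGGATTAGTCCGCCTTACCAGCTTCTGCT, then reverse).

5'-TCGTCTTCGACCATTCCGCCTGATTAGGCCAATAATCCATACTCTGAGTCCCGCCAATGCGTC-3'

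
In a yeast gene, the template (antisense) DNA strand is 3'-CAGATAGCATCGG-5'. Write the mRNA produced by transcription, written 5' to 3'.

Reading the template 3'→5' as shown, RNA polymerase pairs each base (A→U, T→A, G↔C) to build mRNA 5'→3' directly.

5'-GUCUAUCGUAGCC-3'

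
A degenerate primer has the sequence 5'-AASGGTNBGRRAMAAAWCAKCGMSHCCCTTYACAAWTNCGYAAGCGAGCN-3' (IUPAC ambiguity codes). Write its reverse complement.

Standard pairs A↔T, G↔C; ambiguity codes pair R↔Y, M↔K, W↔W, S↔S, B↔V, H↔D, N↔N. Complement (TTSCCANVCYYTKTTTWGTMGCKSDGGGAARTGTTWANGCRTTCGCTCGN), then reverse for 5'→3'.

5'-NGCTCGCTTRCGNAWTTGTRAAGGGDSKCGMTGWTTTKTYYCVNACCSTT-3'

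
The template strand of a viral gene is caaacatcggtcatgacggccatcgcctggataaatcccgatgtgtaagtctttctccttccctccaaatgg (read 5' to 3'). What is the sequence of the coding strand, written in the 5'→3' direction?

5'-CCATTTGGAGGGAAGGAGAAAGACTTACACATCGGGATTTATCCAGGCGATGGCCGTCATGACCGATGTTTG-3'

The coding strand is complementary and antiparallel to the template: take the complement (A↔T, G↔C) and reverse.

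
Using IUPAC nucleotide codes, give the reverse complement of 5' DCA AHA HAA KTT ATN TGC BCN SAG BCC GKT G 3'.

Standard pairs A↔T, G↔C; ambiguity codes pair K↔M, S↔S, B↔V, D↔H, N↔N. Complement (HGTTDTDTTMAATANACGVGNSTCVGGCMAC), then reverse for 5'→3'.

5′-CAMCGGVCTSNGVGCANATAAMTTDTDTTGH-3′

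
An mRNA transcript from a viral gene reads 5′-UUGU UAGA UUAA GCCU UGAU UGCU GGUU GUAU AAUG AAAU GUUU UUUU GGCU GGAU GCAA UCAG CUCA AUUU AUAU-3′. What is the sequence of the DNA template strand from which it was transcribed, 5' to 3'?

Replace U with T to get the coding DNA strand: TTGTTAGATTAAGCCTTGATTGCTGGTTGTATAATGAAATGTTTTTTTGGCTGGATGCAATCAGCTCAATTTATAT. The template strand is its reverse complement (complement AACAATCTAATTCGGAACTAACGACCAACATATTACTTTACAAAAAAACCGACCTACGTTAGTCGAGTTAAATATA, then reverse).

5'-ATATAAATTGAGCTGATTGCATCCAGCCAAAAAAACATTTCATTATACAACCAGCAATCAAGGCTTAATCTAACAA-3'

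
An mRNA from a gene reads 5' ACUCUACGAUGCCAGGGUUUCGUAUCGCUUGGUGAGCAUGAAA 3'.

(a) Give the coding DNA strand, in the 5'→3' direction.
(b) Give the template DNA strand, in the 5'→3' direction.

(a) 5′-ACTCTACGATGCCAGGGTTTCGTATCGCTTGGTGAGCATGAAA-3′
(b) 5′-TTTCATGCTCACCAAGCGATACGAAACCCTGGCATCGTAGAGT-3′

(a) The coding strand matches the mRNA with U→T.
(b) The template strand is the reverse complement of the coding strand.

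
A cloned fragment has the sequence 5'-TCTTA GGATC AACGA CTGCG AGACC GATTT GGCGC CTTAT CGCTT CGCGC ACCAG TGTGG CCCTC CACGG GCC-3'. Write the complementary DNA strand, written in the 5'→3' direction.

5'-GGCCCGTGGAGGGCCACACTGGTGCGCGAAGCGATAAGGCGCCAAATCGGTCTCGCAGTCGTTGATCCTAAGA-3'

The complement of TCTTAGGATCAACGACTGCGAGACCGATTTGGCGCCTTATCGCTTCGCGCACCAGTGTGGCCCTCCACGGGCC is AGAATCCTAGTTGCTGACGCTCTGGCTAAACCGCGGAATAGCGAAGCGCGTGGTCACACCGGGAGGTGCCCGG (A↔T, G↔C). DNA strands are antiparallel, so the complementary strand runs 3'→5'; reversing gives the 5'→3' form.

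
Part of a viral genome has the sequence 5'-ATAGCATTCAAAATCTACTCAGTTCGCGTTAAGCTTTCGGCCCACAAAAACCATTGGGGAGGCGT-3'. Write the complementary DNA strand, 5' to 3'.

Pairing A↔T and G↔C gives TATCGTAAGTTTTAGATGAGTCAAGCGCAATTCGAAAGCCGGGTGTTTTTGGTAACCCCTCCGCA, running 3'→5'. Reverse for the 5'→3' convention.

5'-ACGCCTCCCCAATGGTTTTTGTGGGCCGAAAGCTTAACGCGAACTGAGTAGATTTTGAATGCTAT-3'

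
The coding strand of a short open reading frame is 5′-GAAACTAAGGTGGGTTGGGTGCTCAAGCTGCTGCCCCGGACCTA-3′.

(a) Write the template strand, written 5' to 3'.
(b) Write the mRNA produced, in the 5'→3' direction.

(a) 5'-TAGGTCCGGGGCAGCAGCTTGAGCACCCAACCCACCTTAGTTTC-3'
(b) 5'-GAAACUAAGGUGGGUUGGGUGCUCAAGCUGCUGCCCCGGACCUA-3'

(a) The template strand is the reverse complement of the coding strand: complement CTTTGATTCCACCCAACCCACGAGTTCGACGACGGGGCCTGGAT, then reverse.
(b) mRNA matches the coding strand with T→U.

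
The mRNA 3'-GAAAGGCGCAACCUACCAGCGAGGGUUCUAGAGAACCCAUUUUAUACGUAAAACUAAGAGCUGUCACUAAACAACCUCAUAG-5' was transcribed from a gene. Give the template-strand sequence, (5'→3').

5′-CTTTCCGCGTTGGATGGTCGCTCCCAAGATCTCTTGGGTAAAATATGCATTTTGATTCTCGACAGTGATTTGTTGGAGTATC-3′

Written 5'→3' the mRNA is GAUACUCCAACAAAUCACUGUCGAGAAUCAAAAUGCAUAUUUUACCCAAGAGAUCUUGGGAGCGACCAUCCAACGCGGAAAG, so the coding DNA strand is GATACTCCAACAAATCACTGTCGAGAATCAAAATGCATATTTTACCCAAGAGATCTTGGGAGCGACCATCCAACGCGGAAAG. The template is its reverse complement.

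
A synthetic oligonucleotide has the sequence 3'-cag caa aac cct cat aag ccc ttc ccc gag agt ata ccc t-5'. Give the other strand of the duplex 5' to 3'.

5'-GTCGTTTTGGGAGTATTCGGGAAGGGGCTCTCATATGGGA-3'

The strand is given 3'→5', so its complement runs 5'→3' in the same left-to-right order: pair each base A↔T, G↔C.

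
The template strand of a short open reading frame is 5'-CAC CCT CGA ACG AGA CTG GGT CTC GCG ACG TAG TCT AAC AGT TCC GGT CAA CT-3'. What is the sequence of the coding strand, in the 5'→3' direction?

The coding strand is complementary and antiparallel to the template: take the complement (A↔T, G↔C) and reverse.

5'-AGTTGACCGGAACTGTTAGACTACGTCGCGAGACCCAGTCTCGTTCGAGGGTG-3'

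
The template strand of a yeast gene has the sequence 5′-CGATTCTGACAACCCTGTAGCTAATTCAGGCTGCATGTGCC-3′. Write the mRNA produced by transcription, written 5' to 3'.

5′-GGCACAUGCAGCCUGAAUUAGCUACAGGGUUGUCAGAAUCG-3′

RNA polymerase reads the template 3'→5' and synthesizes mRNA 5'→3' by base-pairing (A→U, T→A, G↔C). The complement of the template is GCTAAGACTGTTGGGACATCGATTAAGTCCGACGTACACGG; antiparallel, so 5'→3' the coding strand is GGCACATGCAGCCTGAATTAGCTACAGGGTTGTCAGAATCG. Replace T with U for the mRNA.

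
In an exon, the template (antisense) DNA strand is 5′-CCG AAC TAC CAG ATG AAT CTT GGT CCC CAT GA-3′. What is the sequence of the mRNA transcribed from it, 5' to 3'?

RNA polymerase reads the template 3'→5' and synthesizes mRNA 5'→3' by base-pairing (A→U, T→A, G↔C). The complement of the template is GGCTTGATGGTCTACTTAGAACCAGGGGTACT; antiparallel, so 5'→3' the coding strand is TCATGGGGACCAAGATTCATCTGGTAGTTCGG. Replace T with U for the mRNA.

5'-UCAUGGGGACCAAGAUUCAUCUGGUAGUUCGG-3'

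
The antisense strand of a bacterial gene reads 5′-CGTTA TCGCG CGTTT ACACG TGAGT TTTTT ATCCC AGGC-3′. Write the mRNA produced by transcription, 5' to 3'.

RNA polymerase reads the template 3'→5' and synthesizes mRNA 5'→3' by base-pairing (A→U, T→A, G↔C). The complement of the template is GCAATAGCGCGCAAATGTGCACTCAAAAAATAGGGTCCG; antiparallel, so 5'→3' the coding strand is GCCTGGGATAAAAAACTCACGTGTAAACGCGCGATAACG. Replace T with U for the mRNA.

5′-GCCUGGGAUAAAAAACUCACGUGUAAACGCGCGAUAACG-3′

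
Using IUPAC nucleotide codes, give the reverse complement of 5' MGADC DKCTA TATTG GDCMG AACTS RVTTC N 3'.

5′-NGAABYSAGTTCKGHCCAATATAGMHGHTCK-3′

Standard pairs A↔T, G↔C; ambiguity codes pair R↔Y, M↔K, S↔S, D↔H, V↔B, N↔N. Complement (KCTHGHMGATATAACCHGKCTTGASYBAAGN), then reverse for 5'→3'.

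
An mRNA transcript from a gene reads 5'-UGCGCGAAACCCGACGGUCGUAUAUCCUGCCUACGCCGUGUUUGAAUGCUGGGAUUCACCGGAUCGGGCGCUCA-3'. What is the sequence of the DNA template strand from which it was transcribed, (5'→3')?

Replace U with T to get the coding DNA strand: TGCGCGAAACCCGACGGTCGTATATCCTGCCTACGCCGTGTTTGAATGCTGGGATTCACCGGATCGGGCGCTCA. The template strand is its reverse complement (complement ACGCGCTTTGGGCTGCCAGCATATAGGACGGATGCGGCACAAACTTACGACCCTAAGTGGCCTAGCCCGCGAGT, then reverse).

5'-TGAGCGCCCGATCCGGTGAATCCCAGCATTCAAACACGGCGTAGGCAGGATATACGACCGTCGGGTTTCGCGCA-3'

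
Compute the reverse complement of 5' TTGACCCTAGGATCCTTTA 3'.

Complement each base (A↔T, G↔C): AACTGGGATCCTAGGAAAT. Then reverse.

5'-TAAAGGATCCTAGGGTCAA-3'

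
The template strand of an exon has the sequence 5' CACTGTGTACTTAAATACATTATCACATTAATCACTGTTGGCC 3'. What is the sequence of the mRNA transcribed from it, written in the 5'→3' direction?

5'-GGCCAACAGUGAUUAAUGUGAUAAUGUAUUUAAGUACACAGUG-3'

RNA polymerase reads the template 3'→5' and synthesizes mRNA 5'→3' by base-pairing (A→U, T→A, G↔C). The complement of the template is GTGACACATGAATTTATGTAATAGTGTAATTAGTGACAACCGG; antiparallel, so 5'→3' the coding strand is GGCCAACAGTGATTAATGTGATAATGTATTTAAGTACACAGTG. Replace T with U for the mRNA.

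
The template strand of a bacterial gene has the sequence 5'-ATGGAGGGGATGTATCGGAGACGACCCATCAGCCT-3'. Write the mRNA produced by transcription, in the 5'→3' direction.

The mRNA has the sequence of the coding strand (reverse complement of the template) with T→U. Reverse complement of ATGGAGGGGATGTATCGGAGACGACCCATCAGCCT is AGGCTGATGGGTCGTCTCCGATACATCCCCTCCAT; then T→U.

5'-AGGCUGAUGGGUCGUCUCCGAUACAUCCCCUCCAU-3'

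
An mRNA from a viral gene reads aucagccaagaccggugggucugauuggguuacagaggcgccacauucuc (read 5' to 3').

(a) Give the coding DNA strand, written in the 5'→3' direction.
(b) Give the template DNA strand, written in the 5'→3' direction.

(a) The coding strand matches the mRNA with U→T.
(b) The template strand is the reverse complement of the coding strand.

(a) 5′-ATCAGCCAAGACCGGTGGGTCTGATTGGGTTACAGAGGCGCCACATTCTC-3′
(b) 5'-GAGAATGTGGCGCCTCTGTAACCCAATCAGACCCACCGGTCTTGGCTGAT-3'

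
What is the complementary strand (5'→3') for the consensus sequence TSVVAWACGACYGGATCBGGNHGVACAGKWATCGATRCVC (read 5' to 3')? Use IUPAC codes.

5'-GBGYATCGATWMCTGTBCDNCCVGATCCRGTCGTWTBBSA-3'

Standard pairs A↔T, G↔C; ambiguity codes pair R↔Y, K↔M, W↔W, S↔S, B↔V, H↔D, N↔N. Complement (ASBBTWTGCTGRCCTAGVCCNDCBTGTCMWTAGCTAYGBG), then reverse for 5'→3'.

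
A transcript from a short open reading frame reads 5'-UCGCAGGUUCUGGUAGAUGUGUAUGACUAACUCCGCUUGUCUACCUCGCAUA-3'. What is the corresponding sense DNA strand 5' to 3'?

The coding DNA strand has the same 5'→3' sequence as the mRNA with U replaced by T.

5'-TCGCAGGTTCTGGTAGATGTGTATGACTAACTCCGCTTGTCTACCTCGCATA-3'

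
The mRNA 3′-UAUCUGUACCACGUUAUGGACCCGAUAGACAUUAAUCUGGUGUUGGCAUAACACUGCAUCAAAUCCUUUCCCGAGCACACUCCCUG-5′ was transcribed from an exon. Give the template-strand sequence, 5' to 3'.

Written 5'→3' the mRNA is GUCCCUCACACGAGCCCUUUCCUAAACUACGUCACAAUACGGUUGUGGUCUAAUUACAGAUAGCCCAGGUAUUGCACCAUGUCUAU, so the coding DNA strand is GTCCCTCACACGAGCCCTTTCCTAAACTACGTCACAATACGGTTGTGGTCTAATTACAGATAGCCCAGGTATTGCACCATGTCTAT. The template is its reverse complement.

5'-ATAGACATGGTGCAATACCTGGGCTATCTGTAATTAGACCACAACCGTATTGTGACGTAGTTTAGGAAAGGGCTCGTGTGAGGGAC-3'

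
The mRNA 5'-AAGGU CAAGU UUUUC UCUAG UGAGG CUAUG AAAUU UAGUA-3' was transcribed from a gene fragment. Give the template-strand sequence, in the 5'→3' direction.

Replace U with T to get the coding DNA strand: AAGGTCAAGTTTTTCTCTAGTGAGGCTATGAAATTTAGTA. The template strand is its reverse complement (complement TTCCAGTTCAAAAAGAGATCACTCCGATACTTTAAATCAT, then reverse).

5'-TACTAAATTTCATAGCCTCACTAGAGAAAAACTTGACCTT-3'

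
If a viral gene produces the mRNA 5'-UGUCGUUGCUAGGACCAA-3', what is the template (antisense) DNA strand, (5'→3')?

5'-TTGGTCCTAGCAACGACA-3'

Replace U with T to get the coding DNA strand: TGTCGTTGCTAGGACCAA. The template strand is its reverse complement (complement ACAGCAACGATCCTGGTT, then reverse).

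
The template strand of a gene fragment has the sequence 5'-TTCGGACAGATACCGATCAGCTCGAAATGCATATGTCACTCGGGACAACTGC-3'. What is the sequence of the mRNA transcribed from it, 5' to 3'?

5'-GCAGUUGUCCCGAGUGACAUAUGCAUUUCGAGCUGAUCGGUAUCUGUCCGAA-3'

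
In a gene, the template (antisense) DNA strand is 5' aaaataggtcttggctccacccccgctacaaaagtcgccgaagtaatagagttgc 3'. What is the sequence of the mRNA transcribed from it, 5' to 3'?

The mRNA has the sequence of the coding strand (reverse complement of the template) with T→U. Reverse complement of AAAATAGGTCTTGGCTCCACCCCCGCTACAAAAGTCGCCGAAGTAATAGAGTTGC is GCAACTCTATTACTTCGGCGACTTTTGTAGCGGGGGTGGAGCCAAGACCTATTTT; then T→U.

5′-GCAACUCUAUUACUUCGGCGACUUUUGUAGCGGGGGUGGAGCCAAGACCUAUUUU-3′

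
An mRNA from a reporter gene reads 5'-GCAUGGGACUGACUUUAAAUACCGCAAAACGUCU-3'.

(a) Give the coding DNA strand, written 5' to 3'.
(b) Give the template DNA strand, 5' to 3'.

(a) 5'-GCATGGGACTGACTTTAAATACCGCAAAACGTCT-3'
(b) 5'-AGACGTTTTGCGGTATTTAAAGTCAGTCCCATGC-3'

(a) The coding strand matches the mRNA with U→T.
(b) The template strand is the reverse complement of the coding strand.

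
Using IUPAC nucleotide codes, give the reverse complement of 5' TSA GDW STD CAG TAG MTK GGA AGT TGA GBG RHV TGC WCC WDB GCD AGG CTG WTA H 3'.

Standard pairs A↔T, G↔C; ambiguity codes pair R↔Y, M↔K, W↔W, S↔S, B↔V, D↔H. Complement (ASTCHWSAHGTCATCKAMCCTTCAACTCVCYDBACGWGGWHVCGHTCCGACWATD), then reverse for 5'→3'.

5'-DTAWCAGCCTHGCVHWGGWGCABDYCVCTCAACTTCCMAKCTACTGHASWHCTSA-3'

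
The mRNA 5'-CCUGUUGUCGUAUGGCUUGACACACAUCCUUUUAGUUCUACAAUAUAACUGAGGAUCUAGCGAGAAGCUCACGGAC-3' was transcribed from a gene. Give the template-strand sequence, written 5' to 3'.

5'-GTCCGTGAGCTTCTCGCTAGATCCTCAGTTATATTGTAGAACTAAAAGGATGTGTGTCAAGCCATACGACAACAGG-3'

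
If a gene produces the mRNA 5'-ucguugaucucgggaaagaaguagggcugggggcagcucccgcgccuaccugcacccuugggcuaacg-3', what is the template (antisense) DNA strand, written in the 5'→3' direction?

5'-CGTTAGCCCAAGGGTGCAGGTAGGCGCGGGAGCTGCCCCCAGCCCTACTTCTTTCCCGAGATCAACGA-3'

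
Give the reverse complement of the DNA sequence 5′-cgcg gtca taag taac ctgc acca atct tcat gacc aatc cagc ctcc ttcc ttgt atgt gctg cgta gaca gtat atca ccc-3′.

5'-GGGTGATATACTGTCTACGCAGCACATACAAGGAAGGAGGCTGGATTGGTCATGAAGATTGGTGCAGGTTACTTATGACCGCG-3'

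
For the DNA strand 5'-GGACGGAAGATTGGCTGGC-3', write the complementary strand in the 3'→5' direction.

Base-pairing A↔T, G↔C gives the complement. The complementary strand is antiparallel, so paired with a 5'→3' strand it runs 3'→5'.

3'-CCTGCCTTCTAACCGACCG-5'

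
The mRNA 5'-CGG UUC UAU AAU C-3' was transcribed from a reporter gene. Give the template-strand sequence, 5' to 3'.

5'-GATTATAGAACCG-3'

Replace U with T to get the coding DNA strand: CGGTTCTATAATC. The template strand is its reverse complement (complement GCCAAGATATTAG, then reverse).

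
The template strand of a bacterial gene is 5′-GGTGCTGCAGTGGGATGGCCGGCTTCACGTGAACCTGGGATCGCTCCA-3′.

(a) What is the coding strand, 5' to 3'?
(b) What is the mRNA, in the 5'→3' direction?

(a) The coding strand is the reverse complement of the template: complement CCACGACGTCACCCTACCGGCCGAAGTGCACTTGGACCCTAGCGAGGT, then reverse.
(b) mRNA has the coding-strand sequence with T→U.

(a) 5′-TGGAGCGATCCCAGGTTCACGTGAAGCCGGCCATCCCACTGCAGCACC-3′
(b) 5'-UGGAGCGAUCCCAGGUUCACGUGAAGCCGGCCAUCCCACUGCAGCACC-3'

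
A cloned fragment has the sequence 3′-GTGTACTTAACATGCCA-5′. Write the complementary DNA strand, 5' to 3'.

The strand is given 3'→5', so its complement runs 5'→3' in the same left-to-right order: pair each base A↔T, G↔C.

5′-CACATGAATTGTACGGT-3′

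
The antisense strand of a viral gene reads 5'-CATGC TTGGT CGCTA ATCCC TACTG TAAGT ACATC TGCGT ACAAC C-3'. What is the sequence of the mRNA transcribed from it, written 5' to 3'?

The mRNA has the sequence of the coding strand (reverse complement of the template) with T→U. Reverse complement of CATGCTTGGTCGCTAATCCCTACTGTAAGTACATCTGCGTACAACC is GGTTGTACGCAGATGTACTTACAGTAGGGATTAGCGACCAAGCATG; then T→U.

5'-GGUUGUACGCAGAUGUACUUACAGUAGGGAUUAGCGACCAAGCAUG-3'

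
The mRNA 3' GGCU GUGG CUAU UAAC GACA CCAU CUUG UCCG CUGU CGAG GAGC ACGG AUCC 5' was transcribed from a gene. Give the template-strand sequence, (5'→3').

Written 5'→3' the mRNA is CCUAGGCACGAGGAGCUGUCGCCUGUUCUACCACAGCAAUUAUCGGUGUCGG, so the coding DNA strand is CCTAGGCACGAGGAGCTGTCGCCTGTTCTACCACAGCAATTATCGGTGTCGG. The template is its reverse complement.

5'-CCGACACCGATAATTGCTGTGGTAGAACAGGCGACAGCTCCTCGTGCCTAGG-3'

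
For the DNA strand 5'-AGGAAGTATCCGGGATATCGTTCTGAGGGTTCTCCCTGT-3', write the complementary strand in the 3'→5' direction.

3'-TCCTTCATAGGCCCTATAGCAAGACTCCCAAGAGGGACA-5'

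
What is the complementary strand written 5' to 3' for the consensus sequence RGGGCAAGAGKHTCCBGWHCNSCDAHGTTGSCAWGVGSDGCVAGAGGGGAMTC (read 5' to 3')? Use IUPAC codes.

Standard pairs A↔T, G↔C; ambiguity codes pair R↔Y, M↔K, W↔W, S↔S, B↔V, D↔H, N↔N. Complement (YCCCGTTCTCMDAGGVCWDGNSGHTDCAACSGTWCBCSHCGBTCTCCCCTKAG), then reverse for 5'→3'.

5′-GAKTCCCCTCTBGCHSCBCWTGSCAACDTHGSNGDWCVGGADMCTCTTGCCCY-3′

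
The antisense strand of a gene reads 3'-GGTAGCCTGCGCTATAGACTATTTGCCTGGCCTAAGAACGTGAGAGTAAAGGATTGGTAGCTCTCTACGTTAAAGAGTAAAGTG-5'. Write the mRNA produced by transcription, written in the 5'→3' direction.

Reading the template 3'→5' as shown, RNA polymerase pairs each base (A→U, T→A, G↔C) to build mRNA 5'→3' directly.

5'-CCAUCGGACGCGAUAUCUGAUAAACGGACCGGAUUCUUGCACUCUCAUUUCCUAACCAUCGAGAGAUGCAAUUUCUCAUUUCAC-3'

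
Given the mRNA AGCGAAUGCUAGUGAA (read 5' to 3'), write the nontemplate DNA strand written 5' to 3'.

5'-AGCGAATGCTAGTGAA-3'

The coding DNA strand has the same 5'→3' sequence as the mRNA with U replaced by T.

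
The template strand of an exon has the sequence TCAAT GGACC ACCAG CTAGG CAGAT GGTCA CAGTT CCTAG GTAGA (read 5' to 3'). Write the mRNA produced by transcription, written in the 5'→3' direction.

RNA polymerase reads the template 3'→5' and synthesizes mRNA 5'→3' by base-pairing (A→U, T→A, G↔C). The complement of the template is AGTTACCTGGTGGTCGATCCGTCTACCAGTGTCAAGGATCCATCT; antiparallel, so 5'→3' the coding strand is TCTACCTAGGAACTGTGACCATCTGCCTAGCTGGTGGTCCATTGA. Replace T with U for the mRNA.

5'-UCUACCUAGGAACUGUGACCAUCUGCCUAGCUGGUGGUCCAUUGA-3'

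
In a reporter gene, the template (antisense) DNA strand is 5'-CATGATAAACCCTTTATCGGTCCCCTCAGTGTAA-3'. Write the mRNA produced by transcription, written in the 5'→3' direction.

5'-UUACACUGAGGGGACCGAUAAAGGGUUUAUCAUG-3'

RNA polymerase reads the template 3'→5' and synthesizes mRNA 5'→3' by base-pairing (A→U, T→A, G↔C). The complement of the template is GTACTATTTGGGAAATAGCCAGGGGAGTCACATT; antiparallel, so 5'→3' the coding strand is TTACACTGAGGGGACCGATAAAGGGTTTATCATG. Replace T with U for the mRNA.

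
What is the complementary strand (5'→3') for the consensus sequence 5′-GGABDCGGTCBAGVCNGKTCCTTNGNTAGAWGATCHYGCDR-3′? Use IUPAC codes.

5'-YHGCRDGATCWTCTANCNAAGGAMCNGBCTVGACCGHVTCC-3'

Standard pairs A↔T, G↔C; ambiguity codes pair R↔Y, K↔M, W↔W, B↔V, D↔H, N↔N. Complement (CCTVHGCCAGVTCBGNCMAGGAANCNATCTWCTAGDRCGHY), then reverse for 5'→3'.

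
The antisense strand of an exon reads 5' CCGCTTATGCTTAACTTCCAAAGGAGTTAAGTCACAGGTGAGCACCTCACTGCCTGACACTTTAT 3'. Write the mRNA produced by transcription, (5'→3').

5′-AUAAAGUGUCAGGCAGUGAGGUGCUCACCUGUGACUUAACUCCUUUGGAAGUUAAGCAUAAGCGG-3′

RNA polymerase reads the template 3'→5' and synthesizes mRNA 5'→3' by base-pairing (A→U, T→A, G↔C). The complement of the template is GGCGAATACGAATTGAAGGTTTCCTCAATTCAGTGTCCACTCGTGGAGTGACGGACTGTGAAATA; antiparallel, so 5'→3' the coding strand is ATAAAGTGTCAGGCAGTGAGGTGCTCACCTGTGACTTAACTCCTTTGGAAGTTAAGCATAAGCGG. Replace T with U for the mRNA.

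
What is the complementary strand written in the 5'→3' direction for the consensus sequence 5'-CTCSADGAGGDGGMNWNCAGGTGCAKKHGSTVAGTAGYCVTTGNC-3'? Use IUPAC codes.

Standard pairs A↔T, G↔C; ambiguity codes pair Y↔R, M↔K, W↔W, S↔S, D↔H, V↔B, N↔N. Complement (GAGSTHCTCCHCCKNWNGTCCACGTMMDCSABTCATCRGBAACNG), then reverse for 5'→3'.

5'-GNCAABGRCTACTBASCDMMTGCACCTGNWNKCCHCCTCHTSGAG-3'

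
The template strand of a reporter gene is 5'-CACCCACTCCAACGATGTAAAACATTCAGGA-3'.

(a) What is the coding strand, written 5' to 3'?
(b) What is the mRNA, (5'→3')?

(a) The coding strand is the reverse complement of the template: complement GTGGGTGAGGTTGCTACATTTTGTAAGTCCT, then reverse.
(b) mRNA has the coding-strand sequence with T→U.

(a) 5'-TCCTGAATGTTTTACATCGTTGGAGTGGGTG-3'
(b) 5′-UCCUGAAUGUUUUACAUCGUUGGAGUGGGUG-3′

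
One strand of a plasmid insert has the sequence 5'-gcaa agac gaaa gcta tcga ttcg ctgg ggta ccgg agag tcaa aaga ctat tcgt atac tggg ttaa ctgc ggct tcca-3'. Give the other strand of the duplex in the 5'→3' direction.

5'-TGGAAGCCGCAGTTAACCCAGTATACGAATAGTCTTTTGACTCTCCGGTACCCCAGCGAATCGATAGCTTTCGTCTTTGC-3'

The complement of GCAAAGACGAAAGCTATCGATTCGCTGGGGTACCGGAGAGTCAAAAGACTATTCGTATACTGGGTTAACTGCGGCTTCCA is CGTTTCTGCTTTCGATAGCTAAGCGACCCCATGGCCTCTCAGTTTTCTGATAAGCATATGACCCAATTGACGCCGAAGGT (A↔T, G↔C). DNA strands are antiparallel, so the complementary strand runs 3'→5'; reversing gives the 5'→3' form.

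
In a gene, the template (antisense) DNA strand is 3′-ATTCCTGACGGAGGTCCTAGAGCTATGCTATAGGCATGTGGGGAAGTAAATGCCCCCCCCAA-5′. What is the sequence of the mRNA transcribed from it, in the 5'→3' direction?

5'-UAAGGACUGCCUCCAGGAUCUCGAUACGAUAUCCGUACACCCCUUCAUUUACGGGGGGGGUU-3'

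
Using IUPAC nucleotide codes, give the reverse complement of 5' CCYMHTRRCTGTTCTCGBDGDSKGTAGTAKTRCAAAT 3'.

5'-ATTTGYAMTACTACMSHCHVCGAGAACAGYYADKRGG-3'

Standard pairs A↔T, G↔C; ambiguity codes pair R↔Y, M↔K, S↔S, B↔V, D↔H. Complement (GGRKDAYYGACAAGAGCVHCHSMCATCATMAYGTTTA), then reverse for 5'→3'.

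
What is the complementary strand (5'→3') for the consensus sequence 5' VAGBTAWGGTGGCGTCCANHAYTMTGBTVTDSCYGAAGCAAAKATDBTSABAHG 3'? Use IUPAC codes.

Standard pairs A↔T, G↔C; ambiguity codes pair Y↔R, M↔K, W↔W, S↔S, B↔V, D↔H, N↔N. Complement (BTCVATWCCACCGCAGGTNDTRAKACVABAHSGRCTTCGTTTMTAHVASTVTDC), then reverse for 5'→3'.

5'-CDTVTSAVHATMTTTGCTTCRGSHABAVCAKARTDNTGGACGCCACCWTAVCTB-3'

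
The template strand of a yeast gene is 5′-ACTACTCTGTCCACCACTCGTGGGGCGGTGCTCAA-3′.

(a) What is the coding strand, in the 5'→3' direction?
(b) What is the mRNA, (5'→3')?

(a) The coding strand is the reverse complement of the template: complement TGATGAGACAGGTGGTGAGCACCCCGCCACGAGTT, then reverse.
(b) mRNA has the coding-strand sequence with T→U.

(a) 5'-TTGAGCACCGCCCCACGAGTGGTGGACAGAGTAGT-3'
(b) 5′-UUGAGCACCGCCCCACGAGUGGUGGACAGAGUAGU-3′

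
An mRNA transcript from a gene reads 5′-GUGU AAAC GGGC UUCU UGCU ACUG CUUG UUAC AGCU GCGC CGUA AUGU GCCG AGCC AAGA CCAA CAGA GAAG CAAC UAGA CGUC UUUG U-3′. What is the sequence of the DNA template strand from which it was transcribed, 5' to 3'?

5′-ACAAAGACGTCTAGTTGCTTCTCTGTTGGTCTTGGCTCGGCACATTACGGCGCAGCTGTAACAAGCAGTAGCAAGAAGCCCGTTTACAC-3′

Replace U with T to get the coding DNA strand: GTGTAAACGGGCTTCTTGCTACTGCTTGTTACAGCTGCGCCGTAATGTGCCGAGCCAAGACCAACAGAGAAGCAACTAGACGTCTTTGT. The template strand is its reverse complement (complement CACATTTGCCCGAAGAACGATGACGAACAATGTCGACGCGGCATTACACGGCTCGGTTCTGGTTGTCTCTTCGTTGATCTGCAGAAACA, then reverse).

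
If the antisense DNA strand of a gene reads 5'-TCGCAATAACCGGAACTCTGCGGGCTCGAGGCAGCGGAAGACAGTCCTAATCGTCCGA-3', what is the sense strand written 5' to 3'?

5'-TCGGACGATTAGGACTGTCTTCCGCTGCCTCGAGCCCGCAGAGTTCCGGTTATTGCGA-3'

The coding strand is complementary and antiparallel to the template: take the complement (A↔T, G↔C) and reverse.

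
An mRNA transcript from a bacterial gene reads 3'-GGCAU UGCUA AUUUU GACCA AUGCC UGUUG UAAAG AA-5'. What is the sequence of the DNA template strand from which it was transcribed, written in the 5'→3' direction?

Written 5'→3' the mRNA is AAGAAAUGUUGUCCGUAACCAGUUUUAAUCGUUACGG, so the coding DNA strand is AAGAAATGTTGTCCGTAACCAGTTTTAATCGTTACGG. The template is its reverse complement.

5'-CCGTAACGATTAAAACTGGTTACGGACAACATTTCTT-3'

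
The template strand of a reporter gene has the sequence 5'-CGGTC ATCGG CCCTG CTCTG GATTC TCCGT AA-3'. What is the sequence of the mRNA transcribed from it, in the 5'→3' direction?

5'-UUACGGAGAAUCCAGAGCAGGGCCGAUGACCG-3'

The mRNA has the sequence of the coding strand (reverse complement of the template) with T→U. Reverse complement of CGGTCATCGGCCCTGCTCTGGATTCTCCGTAA is TTACGGAGAATCCAGAGCAGGGCCGATGACCG; then T→U.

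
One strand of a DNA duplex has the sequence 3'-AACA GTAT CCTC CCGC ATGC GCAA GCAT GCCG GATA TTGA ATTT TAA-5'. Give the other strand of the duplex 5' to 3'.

5'-TTGTCATAGGAGGGCGTACGCGTTCGTACGGCCTATAACTTAAAATT-3'

The strand is given 3'→5', so its complement runs 5'→3' in the same left-to-right order: pair each base A↔T, G↔C.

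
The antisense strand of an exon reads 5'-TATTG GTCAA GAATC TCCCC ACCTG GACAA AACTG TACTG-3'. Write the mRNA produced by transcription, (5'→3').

5'-CAGUACAGUUUUGUCCAGGUGGGGAGAUUCUUGACCAAUA-3'

RNA polymerase reads the template 3'→5' and synthesizes mRNA 5'→3' by base-pairing (A→U, T→A, G↔C). The complement of the template is ATAACCAGTTCTTAGAGGGGTGGACCTGTTTTGACATGAC; antiparallel, so 5'→3' the coding strand is CAGTACAGTTTTGTCCAGGTGGGGAGATTCTTGACCAATA. Replace T with U for the mRNA.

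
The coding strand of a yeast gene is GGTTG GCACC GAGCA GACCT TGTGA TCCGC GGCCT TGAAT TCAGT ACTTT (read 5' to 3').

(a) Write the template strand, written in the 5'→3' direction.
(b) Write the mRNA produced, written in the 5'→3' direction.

(a) 5'-AAAGTACTGAATTCAAGGCCGCGGATCACAAGGTCTGCTCGGTGCCAACC-3'
(b) 5′-GGUUGGCACCGAGCAGACCUUGUGAUCCGCGGCCUUGAAUUCAGUACUUU-3′

(a) The template strand is the reverse complement of the coding strand: complement CCAACCGTGGCTCGTCTGGAACACTAGGCGCCGGAACTTAAGTCATGAAA, then reverse.
(b) mRNA matches the coding strand with T→U.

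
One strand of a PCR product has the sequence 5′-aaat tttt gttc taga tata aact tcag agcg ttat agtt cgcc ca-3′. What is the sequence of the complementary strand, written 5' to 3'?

Pairing A↔T and G↔C gives TTTAAAAACAAGATCTATATTTGAAGTCTCGCAATATCAAGCGGGT, running 3'→5'. Reverse for the 5'→3' convention.

5′-TGGGCGAACTATAACGCTCTGAAGTTTATATCTAGAACAAAAATTT-3′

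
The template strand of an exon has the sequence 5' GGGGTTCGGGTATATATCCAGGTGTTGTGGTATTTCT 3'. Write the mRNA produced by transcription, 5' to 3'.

5'-AGAAAUACCACAACACCUGGAUAUAUACCCGAACCCC-3'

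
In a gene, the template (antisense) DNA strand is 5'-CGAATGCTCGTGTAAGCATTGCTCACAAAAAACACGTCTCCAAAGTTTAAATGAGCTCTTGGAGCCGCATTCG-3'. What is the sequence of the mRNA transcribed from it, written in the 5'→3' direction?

The mRNA has the sequence of the coding strand (reverse complement of the template) with T→U. Reverse complement of CGAATGCTCGTGTAAGCATTGCTCACAAAAAACACGTCTCCAAAGTTTAAATGAGCTCTTGGAGCCGCATTCG is CGAATGCGGCTCCAAGAGCTCATTTAAACTTTGGAGACGTGTTTTTTGTGAGCAATGCTTACACGAGCATTCG; then T→U.

5′-CGAAUGCGGCUCCAAGAGCUCAUUUAAACUUUGGAGACGUGUUUUUUGUGAGCAAUGCUUACACGAGCAUUCG-3′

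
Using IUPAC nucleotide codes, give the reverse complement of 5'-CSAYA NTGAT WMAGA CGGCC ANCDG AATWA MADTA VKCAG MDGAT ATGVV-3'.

5'-BBCATATCHKCTGMBTAHTKTWATTCHGNTGGCCGTCTKWATCANTRTSG-3'

Standard pairs A↔T, G↔C; ambiguity codes pair Y↔R, M↔K, W↔W, S↔S, D↔H, V↔B, N↔N. Complement (GSTRTNACTAWKTCTGCCGGTNGHCTTAWTKTHATBMGTCKHCTATACBB), then reverse for 5'→3'.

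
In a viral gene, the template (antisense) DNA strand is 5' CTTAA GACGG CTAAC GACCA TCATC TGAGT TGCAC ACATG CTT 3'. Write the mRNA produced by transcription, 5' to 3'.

RNA polymerase reads the template 3'→5' and synthesizes mRNA 5'→3' by base-pairing (A→U, T→A, G↔C). The complement of the template is GAATTCTGCCGATTGCTGGTAGTAGACTCAACGTGTGTACGAA; antiparallel, so 5'→3' the coding strand is AAGCATGTGTGCAACTCAGATGATGGTCGTTAGCCGTCTTAAG. Replace T with U for the mRNA.

5'-AAGCAUGUGUGCAACUCAGAUGAUGGUCGUUAGCCGUCUUAAG-3'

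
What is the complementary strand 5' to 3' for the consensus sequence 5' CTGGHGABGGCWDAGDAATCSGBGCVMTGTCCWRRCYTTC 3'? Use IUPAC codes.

5'-GAARGYYWGGACAKBGCVCSGATTHCTHWGCCVTCDCCAG-3'

Standard pairs A↔T, G↔C; ambiguity codes pair R↔Y, M↔K, W↔W, S↔S, B↔V, D↔H. Complement (GACCDCTVCCGWHTCHTTAGSCVCGBKACAGGWYYGRAAG), then reverse for 5'→3'.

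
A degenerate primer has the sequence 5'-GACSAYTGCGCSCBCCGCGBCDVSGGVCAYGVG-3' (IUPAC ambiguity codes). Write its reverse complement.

Standard pairs A↔T, G↔C; ambiguity codes pair Y↔R, S↔S, B↔V, D↔H. Complement (CTGSTRACGCGSGVGGCGCVGHBSCCBGTRCBC), then reverse for 5'→3'.

5′-CBCRTGBCCSBHGVCGCGGVGSGCGCARTSGTC-3′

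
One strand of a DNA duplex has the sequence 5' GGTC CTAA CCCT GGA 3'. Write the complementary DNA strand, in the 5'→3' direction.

5'-TCCAGGGTTAGGACC-3'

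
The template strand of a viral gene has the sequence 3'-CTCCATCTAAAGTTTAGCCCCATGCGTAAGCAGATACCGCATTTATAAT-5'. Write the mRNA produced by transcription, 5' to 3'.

5'-GAGGUAGAUUUCAAAUCGGGGUACGCAUUCGUCUAUGGCGUAAAUAUUA-3'

Reading the template 3'→5' as shown, RNA polymerase pairs each base (A→U, T→A, G↔C) to build mRNA 5'→3' directly.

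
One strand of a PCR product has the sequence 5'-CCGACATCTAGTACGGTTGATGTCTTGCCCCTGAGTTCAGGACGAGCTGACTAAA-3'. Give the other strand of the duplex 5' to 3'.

5'-TTTAGTCAGCTCGTCCTGAACTCAGGGGCAAGACATCAACCGTACTAGATGTCGG-3'

The complement of CCGACATCTAGTACGGTTGATGTCTTGCCCCTGAGTTCAGGACGAGCTGACTAAA is GGCTGTAGATCATGCCAACTACAGAACGGGGACTCAAGTCCTGCTCGACTGATTT (A↔T, G↔C). DNA strands are antiparallel, so the complementary strand runs 3'→5'; reversing gives the 5'→3' form.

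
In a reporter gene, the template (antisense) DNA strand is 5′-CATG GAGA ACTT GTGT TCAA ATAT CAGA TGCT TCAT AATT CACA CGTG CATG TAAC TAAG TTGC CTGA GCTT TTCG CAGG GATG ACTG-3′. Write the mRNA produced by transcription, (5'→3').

5'-CAGUCAUCCCUGCGAAAAGCUCAGGCAACUUAGUUACAUGCACGUGUGAAUUAUGAAGCAUCUGAUAUUUGAACACAAGUUCUCCAUG-3'

RNA polymerase reads the template 3'→5' and synthesizes mRNA 5'→3' by base-pairing (A→U, T→A, G↔C). The complement of the template is GTACCTCTTGAACACAAGTTTATAGTCTACGAAGTATTAAGTGTGCACGTACATTGATTCAACGGACTCGAAAAGCGTCCCTACTGAC; antiparallel, so 5'→3' the coding strand is CAGTCATCCCTGCGAAAAGCTCAGGCAACTTAGTTACATGCACGTGTGAATTATGAAGCATCTGATATTTGAACACAAGTTCTCCATG. Replace T with U for the mRNA.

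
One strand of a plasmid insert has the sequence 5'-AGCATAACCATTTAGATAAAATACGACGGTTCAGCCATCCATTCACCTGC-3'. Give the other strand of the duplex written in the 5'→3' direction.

5'-GCAGGTGAATGGATGGCTGAACCGTCGTATTTTATCTAAATGGTTATGCT-3'

Pairing A↔T and G↔C gives TCGTATTGGTAAATCTATTTTATGCTGCCAAGTCGGTAGGTAAGTGGACG, running 3'→5'. Reverse for the 5'→3' convention.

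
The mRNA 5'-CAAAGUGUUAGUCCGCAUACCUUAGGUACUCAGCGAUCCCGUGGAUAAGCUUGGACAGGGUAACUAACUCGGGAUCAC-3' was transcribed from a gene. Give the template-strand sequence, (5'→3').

Replace U with T to get the coding DNA strand: CAAAGTGTTAGTCCGCATACCTTAGGTACTCAGCGATCCCGTGGATAAGCTTGGACAGGGTAACTAACTCGGGATCAC. The template strand is its reverse complement (complement GTTTCACAATCAGGCGTATGGAATCCATGAGTCGCTAGGGCACCTATTCGAACCTGTCCCATTGATTGAGCCCTAGTG, then reverse).

5'-GTGATCCCGAGTTAGTTACCCTGTCCAAGCTTATCCACGGGATCGCTGAGTACCTAAGGTATGCGGACTAACACTTTG-3'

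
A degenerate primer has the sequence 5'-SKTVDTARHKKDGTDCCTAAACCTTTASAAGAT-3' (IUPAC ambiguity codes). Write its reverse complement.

Standard pairs A↔T, G↔C; ambiguity codes pair R↔Y, K↔M, S↔S, D↔H, V↔B. Complement (SMABHATYDMMHCAHGGATTTGGAAATSTTCTA), then reverse for 5'→3'.

5'-ATCTTSTAAAGGTTTAGGHACHMMDYTAHBAMS-3'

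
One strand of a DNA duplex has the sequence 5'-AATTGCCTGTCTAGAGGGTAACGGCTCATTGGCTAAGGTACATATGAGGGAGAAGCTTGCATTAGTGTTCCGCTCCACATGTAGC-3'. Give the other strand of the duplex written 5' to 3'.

5'-GCTACATGTGGAGCGGAACACTAATGCAAGCTTCTCCCTCATATGTACCTTAGCCAATGAGCCGTTACCCTCTAGACAGGCAATT-3'

The complement of AATTGCCTGTCTAGAGGGTAACGGCTCATTGGCTAAGGTACATATGAGGGAGAAGCTTGCATTAGTGTTCCGCTCCACATGTAGC is TTAACGGACAGATCTCCCATTGCCGAGTAACCGATTCCATGTATACTCCCTCTTCGAACGTAATCACAAGGCGAGGTGTACATCG (A↔T, G↔C). DNA strands are antiparallel, so the complementary strand runs 3'→5'; reversing gives the 5'→3' form.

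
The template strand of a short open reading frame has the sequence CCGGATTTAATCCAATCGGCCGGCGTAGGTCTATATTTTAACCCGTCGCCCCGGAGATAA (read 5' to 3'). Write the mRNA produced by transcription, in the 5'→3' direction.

RNA polymerase reads the template 3'→5' and synthesizes mRNA 5'→3' by base-pairing (A→U, T→A, G↔C). The complement of the template is GGCCTAAATTAGGTTAGCCGGCCGCATCCAGATATAAAATTGGGCAGCGGGGCCTCTATT; antiparallel, so 5'→3' the coding strand is TTATCTCCGGGGCGACGGGTTAAAATATAGACCTACGCCGGCCGATTGGATTAAATCCGG. Replace T with U for the mRNA.

5'-UUAUCUCCGGGGCGACGGGUUAAAAUAUAGACCUACGCCGGCCGAUUGGAUUAAAUCCGG-3'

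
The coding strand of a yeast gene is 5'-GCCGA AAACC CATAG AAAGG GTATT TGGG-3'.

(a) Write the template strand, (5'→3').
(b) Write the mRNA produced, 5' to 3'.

(a) The template strand is the reverse complement of the coding strand: complement CGGCTTTTGGGTATCTTTCCCATAAACCC, then reverse.
(b) mRNA matches the coding strand with T→U.

(a) 5'-CCCAAATACCCTTTCTATGGGTTTTCGGC-3'
(b) 5′-GCCGAAAACCCAUAGAAAGGGUAUUUGGG-3′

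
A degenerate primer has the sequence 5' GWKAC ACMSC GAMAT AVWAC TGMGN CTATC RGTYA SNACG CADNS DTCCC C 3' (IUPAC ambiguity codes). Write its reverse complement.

5'-GGGGAHSNHTGCGTNSTRACYGATAGNCKCAGTWBTATKTCGSKGTGTMWC-3'

Standard pairs A↔T, G↔C; ambiguity codes pair R↔Y, M↔K, W↔W, S↔S, D↔H, V↔B, N↔N. Complement (CWMTGTGKSGCTKTATBWTGACKCNGATAGYCARTSNTGCGTHNSHAGGGG), then reverse for 5'→3'.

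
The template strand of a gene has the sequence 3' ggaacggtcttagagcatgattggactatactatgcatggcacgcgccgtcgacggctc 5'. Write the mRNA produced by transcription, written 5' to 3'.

Reading the template 3'→5' as shown, RNA polymerase pairs each base (A→U, T→A, G↔C) to build mRNA 5'→3' directly.

5′-CCUUGCCAGAAUCUCGUACUAACCUGAUAUGAUACGUACCGUGCGCGGCAGCUGCCGAG-3′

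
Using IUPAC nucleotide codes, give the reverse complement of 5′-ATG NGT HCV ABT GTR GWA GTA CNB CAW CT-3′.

5'-AGWTGVNGTACTWCYACAVTBGDACNCAT-3'

Standard pairs A↔T, G↔C; ambiguity codes pair R↔Y, W↔W, B↔V, H↔D, N↔N. Complement (TACNCADGBTVACAYCWTCATGNVGTWGA), then reverse for 5'→3'.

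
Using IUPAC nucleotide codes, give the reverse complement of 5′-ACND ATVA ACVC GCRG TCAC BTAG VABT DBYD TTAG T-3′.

Standard pairs A↔T, G↔C; ambiguity codes pair R↔Y, B↔V, D↔H, N↔N. Complement (TGNHTABTTGBGCGYCAGTGVATCBTVAHVRHAATCA), then reverse for 5'→3'.

5'-ACTAAHRVHAVTBCTAVGTGACYGCGBGTTBATHNGT-3'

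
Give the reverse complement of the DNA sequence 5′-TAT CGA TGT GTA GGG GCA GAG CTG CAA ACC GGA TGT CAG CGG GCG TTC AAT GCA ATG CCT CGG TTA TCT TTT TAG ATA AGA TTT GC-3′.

5'-GCAAATCTTATCTAAAAAGATAACCGAGGCATTGCATTGAACGCCCGCTGACATCCGGTTTGCAGCTCTGCCCCTACACATCGATA-3'

Complement each base (A↔T, G↔C): ATAGCTACACATCCCCGTCTCGACGTTTGGCCTACAGTCGCCCGCAAGTTACGTTACGGAGCCAATAGAAAAATCTATTCTAAACG. Then reverse.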